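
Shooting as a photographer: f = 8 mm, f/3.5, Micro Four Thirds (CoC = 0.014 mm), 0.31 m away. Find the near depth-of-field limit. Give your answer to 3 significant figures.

Hyperfocal distance H = f²/(N·c) + f = 8²/(3.5 × 0.014) + 8 = 64/0.049 + 8 ≈ 1314.1 mm ≈ 1.314 m.
Near limit Dn = s·(H − f)/(H + s − 2f) = 310 × (1314.1 − 8) / (1314.1 + 310 − 2 × 8) = 310 × 1306.1 / 1608.1 ≈ 251.78 mm.

252 mm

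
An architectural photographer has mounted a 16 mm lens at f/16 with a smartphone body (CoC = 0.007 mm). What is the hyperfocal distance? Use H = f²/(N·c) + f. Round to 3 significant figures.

Hyperfocal distance H = f²/(N·c) + f = 16²/(16 × 0.007) + 16 = 256/0.112 + 16 ≈ 2301.7 mm ≈ 2.30 m.

2.30 m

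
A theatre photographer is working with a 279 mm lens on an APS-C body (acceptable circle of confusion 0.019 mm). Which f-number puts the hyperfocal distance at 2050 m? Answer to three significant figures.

Rearrange H = f²/(N·c) + f for N: N = f² / ((H − f)·c).
N = 279² / ((2050000 − 279) × 0.019) = 77841 / 38945 ≈ 2.00.

f/2.00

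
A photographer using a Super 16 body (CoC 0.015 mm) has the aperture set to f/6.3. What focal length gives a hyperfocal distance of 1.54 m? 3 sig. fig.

From H = f²/(N·c) + f, with f ≪ H: f ≈ √(H·N·c) = √(1540 × 6.3 × 0.015) = √145.53 ≈ 12.06 mm.
Exact: f² + N·c·f − N·c·H = 0 ⇒ f = (−N·c + √((N·c)² + 4·N·c·H))/2 = (−0.0945 + √582.13)/2 ≈ 12.016 mm ≈ 12.0 mm.

12.0 mm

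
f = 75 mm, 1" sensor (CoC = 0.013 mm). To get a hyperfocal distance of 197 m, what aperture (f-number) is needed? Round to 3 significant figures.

Rearrange H = f²/(N·c) + f for N: N = f² / ((H − f)·c).
N = 75² / ((197000 − 75) × 0.013) = 5625 / 2560 ≈ 2.20.

f/2.20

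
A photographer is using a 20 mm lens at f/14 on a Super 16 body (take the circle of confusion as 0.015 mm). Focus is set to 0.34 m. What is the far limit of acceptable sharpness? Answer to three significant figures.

409 mm

Hyperfocal distance H = f²/(N·c) + f = 20²/(14 × 0.015) + 20 = 400/0.21 + 20 ≈ 1924.8 mm ≈ 1.925 m.
Far limit Df = s·(H − f)/(H − s) = 340 × (1924.8 − 20) / (1924.8 − 340) = 340 × 1904.8 / 1584.8 ≈ 408.65 mm.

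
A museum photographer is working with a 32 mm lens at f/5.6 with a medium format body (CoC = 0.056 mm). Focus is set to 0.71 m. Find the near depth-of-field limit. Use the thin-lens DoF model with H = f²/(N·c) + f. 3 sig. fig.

0.588 m

Hyperfocal distance H = f²/(N·c) + f = 32²/(5.6 × 0.056) + 32 = 1024/0.3136 + 32 ≈ 3297.3 mm ≈ 3.297 m.
Near limit Dn = s·(H − f)/(H + s − 2f) = 710 × (3297.3 − 32) / (3297.3 + 710 − 2 × 32) = 710 × 3265.3 / 3943.3 ≈ 587.92 mm ≈ 0.588 m.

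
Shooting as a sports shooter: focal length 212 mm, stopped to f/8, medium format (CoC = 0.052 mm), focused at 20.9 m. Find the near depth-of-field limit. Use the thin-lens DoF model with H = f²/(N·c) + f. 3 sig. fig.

Hyperfocal distance H = f²/(N·c) + f = 212²/(8 × 0.052) + 212 = 44944/0.416 + 212 ≈ 108250.5 mm ≈ 108.3 m.
Near limit Dn = s·(H − f)/(H + s − 2f) = 20900 × (108250.5 − 212) / (108250.5 + 20900 − 2 × 212) = 20900 × 108038.5 / 128726.5 ≈ 17541 mm ≈ 17.5 m.

17.5 m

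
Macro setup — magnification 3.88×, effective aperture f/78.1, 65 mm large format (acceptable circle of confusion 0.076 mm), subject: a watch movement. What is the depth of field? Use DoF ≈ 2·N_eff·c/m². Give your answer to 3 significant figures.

At magnification m, DoF ≈ 2·N_eff·c/m² = 2 × 78.1 × 0.076 / 3.88² = 11.87 / 15.05 ≈ 0.789 mm.

0.789 mm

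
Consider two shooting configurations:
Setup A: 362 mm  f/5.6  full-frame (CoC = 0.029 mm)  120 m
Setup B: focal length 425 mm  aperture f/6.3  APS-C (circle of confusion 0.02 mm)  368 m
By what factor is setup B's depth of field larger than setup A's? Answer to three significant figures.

Setup A: H = 362²/(5.6×0.029) + 362 ≈ 807283.2 mm; DoF = Df − Dn = 140889 − 104506 ≈ 36383 mm.
Setup B: H = 425²/(6.3×0.02) + 425 ≈ 1433956.7 mm; DoF = Df − Dn = 494898 − 292898 ≈ 202000 mm.
Ratio = 202000 / 36383 ≈ 5.55.

5.55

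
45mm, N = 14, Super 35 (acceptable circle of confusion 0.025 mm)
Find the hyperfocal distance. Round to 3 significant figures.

5.83 m

Hyperfocal distance H = f²/(N·c) + f = 45²/(14 × 0.025) + 45 = 2025/0.35 + 45 ≈ 5830.7 mm ≈ 5.83 m.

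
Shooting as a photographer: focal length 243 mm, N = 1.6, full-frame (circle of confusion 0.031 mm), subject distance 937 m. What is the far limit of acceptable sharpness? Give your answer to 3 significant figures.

4400 m

Hyperfocal distance H = f²/(N·c) + f = 243²/(1.6 × 0.031) + 243 = 59049/0.0496 + 243 ≈ 1190747.0 mm ≈ 1191 m.
Far limit Df = s·(H − f)/(H − s) = 937000 × (1190747.0 − 243) / (1190747.0 − 937000) = 937000 × 1190504.0 / 253747.0 ≈ 4396120 mm ≈ 4400 m.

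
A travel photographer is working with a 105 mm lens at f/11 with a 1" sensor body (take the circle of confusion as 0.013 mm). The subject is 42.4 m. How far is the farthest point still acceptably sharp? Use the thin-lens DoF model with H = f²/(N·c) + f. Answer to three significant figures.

Hyperfocal distance H = f²/(N·c) + f = 105²/(11 × 0.013) + 105 = 11025/0.143 + 105 ≈ 77202.9 mm ≈ 77.20 m.
Far limit Df = s·(H − f)/(H − s) = 42400 × (77202.9 − 105) / (77202.9 − 42400) = 42400 × 77097.9 / 34802.9 ≈ 93928 mm ≈ 93.9 m.

93.9 m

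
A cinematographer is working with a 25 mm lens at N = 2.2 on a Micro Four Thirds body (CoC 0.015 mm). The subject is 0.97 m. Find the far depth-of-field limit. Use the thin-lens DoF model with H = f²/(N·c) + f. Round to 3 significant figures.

Hyperfocal distance H = f²/(N·c) + f = 25²/(2.2 × 0.015) + 25 = 625/0.033 + 25 ≈ 18964.4 mm ≈ 18.96 m.
Far limit Df = s·(H − f)/(H − s) = 970 × (18964.4 − 25) / (18964.4 − 970) = 970 × 18939.4 / 17994.4 ≈ 1020.9 mm ≈ 1.02 m.

1.02 m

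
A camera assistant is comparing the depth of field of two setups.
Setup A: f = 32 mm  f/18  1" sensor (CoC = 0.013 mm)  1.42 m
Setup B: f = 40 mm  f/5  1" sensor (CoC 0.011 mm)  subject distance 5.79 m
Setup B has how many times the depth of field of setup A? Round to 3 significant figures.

2.38

Setup A: H = 32²/(18×0.013) + 32 ≈ 4408.1 mm; DoF = Df − Dn = 2079.6 − 1078.1 ≈ 1001.5 mm.
Setup B: H = 40²/(5×0.011) + 40 ≈ 29130.9 mm; DoF = Df − Dn = 7216.4 − 4834.4 ≈ 2382.0 mm.
Ratio = 2382.0 / 1001.5 ≈ 2.38.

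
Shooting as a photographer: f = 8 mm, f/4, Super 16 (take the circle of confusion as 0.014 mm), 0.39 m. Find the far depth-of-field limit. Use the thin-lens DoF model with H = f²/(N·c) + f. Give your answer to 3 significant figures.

0.586 m

Hyperfocal distance H = f²/(N·c) + f = 8²/(4 × 0.014) + 8 = 64/0.056 + 8 ≈ 1150.9 mm ≈ 1.151 m.
Far limit Df = s·(H − f)/(H − s) = 390 × (1150.9 − 8) / (1150.9 − 390) = 390 × 1142.9 / 760.9 ≈ 585.81 mm ≈ 0.586 m.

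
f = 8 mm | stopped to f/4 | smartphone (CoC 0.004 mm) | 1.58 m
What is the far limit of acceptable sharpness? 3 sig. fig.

2.60 m

Hyperfocal distance H = f²/(N·c) + f = 8²/(4 × 0.004) + 8 = 64/0.016 + 8 ≈ 4008.0 mm ≈ 4.008 m.
Far limit Df = s·(H − f)/(H − s) = 1580 × (4008.0 − 8) / (4008.0 − 1580) = 1580 × 4000.0 / 2428.0 ≈ 2603.0 mm ≈ 2.60 m.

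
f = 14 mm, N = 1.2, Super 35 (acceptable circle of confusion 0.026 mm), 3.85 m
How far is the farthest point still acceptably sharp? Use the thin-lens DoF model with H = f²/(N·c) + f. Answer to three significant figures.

9.89 m

Hyperfocal distance H = f²/(N·c) + f = 14²/(1.2 × 0.026) + 14 = 196/0.0312 + 14 ≈ 6296.1 mm ≈ 6.296 m.
Far limit Df = s·(H − f)/(H − s) = 3850 × (6296.1 − 14) / (6296.1 − 3850) = 3850 × 6282.1 / 2446.1 ≈ 9887.7 mm ≈ 9.89 m.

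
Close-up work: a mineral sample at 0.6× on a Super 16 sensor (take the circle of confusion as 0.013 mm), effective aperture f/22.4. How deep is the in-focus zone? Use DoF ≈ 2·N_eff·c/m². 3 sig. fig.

At magnification m, DoF ≈ 2·N_eff·c/m² = 2 × 22.4 × 0.013 / 0.6² = 0.5824 / 0.36 ≈ 1.62 mm.

1.62 mm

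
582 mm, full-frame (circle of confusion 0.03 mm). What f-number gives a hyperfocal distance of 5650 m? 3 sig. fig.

Rearrange H = f²/(N·c) + f for N: N = f² / ((H − f)·c).
N = 582² / ((5650000 − 582) × 0.03) = 338724 / 169483 ≈ 2.00.

f/2.00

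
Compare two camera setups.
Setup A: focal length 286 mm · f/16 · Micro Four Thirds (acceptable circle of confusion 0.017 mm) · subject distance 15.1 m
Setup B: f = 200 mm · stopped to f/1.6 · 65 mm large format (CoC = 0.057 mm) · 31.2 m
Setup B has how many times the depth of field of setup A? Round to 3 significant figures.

Setup A: H = 286²/(16×0.017) + 286 ≈ 301006.6 mm; DoF = Df − Dn = 15882.4 − 14391.1 ≈ 1491.3 mm.
Setup B: H = 200²/(1.6×0.057) + 200 ≈ 438796.5 mm; DoF = Df − Dn = 33572.9 − 29140.4 ≈ 4432.5 mm.
Ratio = 4432.5 / 1491.3 ≈ 2.97.

2.97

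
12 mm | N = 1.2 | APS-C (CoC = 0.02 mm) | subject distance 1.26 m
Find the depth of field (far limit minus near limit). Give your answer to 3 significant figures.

0.548 m

Hyperfocal distance H = f²/(N·c) + f = 12²/(1.2 × 0.02) + 12 = 144/0.024 + 12 ≈ 6012.0 mm ≈ 6.012 m.
Near limit Dn = s·(H − f)/(H + s − 2f) = 1260 × (6012.0 − 12) / (6012.0 + 1260 − 2 × 12) = 1260 × 6000.0 / 7248.0 ≈ 1043.05 mm.
Far limit Df = s·(H − f)/(H − s) = 1260 × (6012.0 − 12) / (6012.0 − 1260) = 1260 × 6000.0 / 4752.0 ≈ 1590.91 mm.
Depth of field = Df − Dn = 1590.91 − 1043.05 ≈ 547.86 mm ≈ 0.548 m.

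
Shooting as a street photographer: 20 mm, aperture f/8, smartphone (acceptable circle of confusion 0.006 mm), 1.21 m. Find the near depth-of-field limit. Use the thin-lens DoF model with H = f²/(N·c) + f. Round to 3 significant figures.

Hyperfocal distance H = f²/(N·c) + f = 20²/(8 × 0.006) + 20 = 400/0.048 + 20 ≈ 8353.3 mm ≈ 8.353 m.
Near limit Dn = s·(H − f)/(H + s − 2f) = 1210 × (8353.3 − 20) / (8353.3 + 1210 − 2 × 20) = 1210 × 8333.3 / 9523.3 ≈ 1058.8 mm ≈ 1.06 m.

1.06 m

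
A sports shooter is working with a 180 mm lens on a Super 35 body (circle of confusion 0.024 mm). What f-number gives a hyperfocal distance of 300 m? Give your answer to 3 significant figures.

Rearrange H = f²/(N·c) + f for N: N = f² / ((H − f)·c).
N = 180² / ((300000 − 180) × 0.024) = 32400 / 7196 ≈ 4.50.

f/4.50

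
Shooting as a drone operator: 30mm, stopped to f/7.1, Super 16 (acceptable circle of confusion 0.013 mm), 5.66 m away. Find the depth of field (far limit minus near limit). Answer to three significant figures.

Hyperfocal distance H = f²/(N·c) + f = 30²/(7.1 × 0.013) + 30 = 900/0.0923 + 30 ≈ 9780.8 mm ≈ 9.781 m.
Near limit Dn = s·(H − f)/(H + s − 2f) = 5660 × (9780.8 − 30) / (9780.8 + 5660 − 2 × 30) = 5660 × 9750.8 / 15380.8 ≈ 3588.2 mm.
Far limit Df = s·(H − f)/(H − s) = 5660 × (9780.8 − 30) / (9780.8 − 5660) = 5660 × 9750.8 / 4120.8 ≈ 13392.9 mm.
Depth of field = Df − Dn = 13392.9 − 3588.2 ≈ 9804.7 mm ≈ 9.80 m.

9.80 m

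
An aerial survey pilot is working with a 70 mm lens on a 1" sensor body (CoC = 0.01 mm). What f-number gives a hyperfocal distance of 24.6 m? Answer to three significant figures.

f/20

Rearrange H = f²/(N·c) + f for N: N = f² / ((H − f)·c).
N = 70² / ((24600 − 70) × 0.01) = 4900 / 245.3 ≈ 20.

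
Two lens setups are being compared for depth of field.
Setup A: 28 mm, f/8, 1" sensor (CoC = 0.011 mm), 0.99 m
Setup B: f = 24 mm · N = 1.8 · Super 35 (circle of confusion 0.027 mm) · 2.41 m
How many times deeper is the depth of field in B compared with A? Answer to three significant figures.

4.68

Setup A: H = 28²/(8×0.011) + 28 ≈ 8937.1 mm; DoF = Df − Dn = 1109.84 − 893.52 ≈ 216.32 mm.
Setup B: H = 24²/(1.8×0.027) + 24 ≈ 11875.9 mm; DoF = Df − Dn = 3017.5 − 2006.1 ≈ 1011.4 mm.
Ratio = 1011.4 / 216.32 ≈ 4.68.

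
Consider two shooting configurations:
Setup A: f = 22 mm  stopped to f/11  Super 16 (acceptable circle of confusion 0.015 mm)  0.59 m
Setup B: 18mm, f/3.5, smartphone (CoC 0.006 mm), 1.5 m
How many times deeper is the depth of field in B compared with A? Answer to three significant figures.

Setup A: H = 22²/(11×0.015) + 22 ≈ 2955.3 mm; DoF = Df − Dn = 731.68 − 494.29 ≈ 237.39 mm.
Setup B: H = 18²/(3.5×0.006) + 18 ≈ 15446.6 mm; DoF = Df − Dn = 1659.39 − 1368.54 ≈ 290.85 mm.
Ratio = 290.85 / 237.39 ≈ 1.23.

1.23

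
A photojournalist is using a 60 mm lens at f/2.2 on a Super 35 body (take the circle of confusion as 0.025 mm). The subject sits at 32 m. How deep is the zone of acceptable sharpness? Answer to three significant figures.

41.0 m

Hyperfocal distance H = f²/(N·c) + f = 60²/(2.2 × 0.025) + 60 = 3600/0.055 + 60 ≈ 65514.5 mm ≈ 65.51 m.
Near limit Dn = s·(H − f)/(H + s − 2f) = 32000 × (65514.5 − 60) / (65514.5 + 32000 − 2 × 60) = 32000 × 65454.5 / 97394.5 ≈ 21506 mm.
Far limit Df = s·(H − f)/(H − s) = 32000 × (65514.5 − 60) / (65514.5 − 32000) = 32000 × 65454.5 / 33514.5 ≈ 62497 mm.
Depth of field = Df − Dn = 62497 − 21506 ≈ 40991 mm ≈ 41.0 m.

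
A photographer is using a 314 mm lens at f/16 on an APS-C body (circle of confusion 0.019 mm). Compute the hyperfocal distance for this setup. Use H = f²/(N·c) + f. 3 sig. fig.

Hyperfocal distance H = f²/(N·c) + f = 314²/(16 × 0.019) + 314 = 98596/0.304 + 314 ≈ 324642.9 mm ≈ 325 m.

325 m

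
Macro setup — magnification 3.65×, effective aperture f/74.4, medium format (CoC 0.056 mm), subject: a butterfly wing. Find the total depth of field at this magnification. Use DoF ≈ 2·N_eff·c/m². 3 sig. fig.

0.625 mm

At magnification m, DoF ≈ 2·N_eff·c/m² = 2 × 74.4 × 0.056 / 3.65² = 8.333 / 13.32 ≈ 0.625 mm.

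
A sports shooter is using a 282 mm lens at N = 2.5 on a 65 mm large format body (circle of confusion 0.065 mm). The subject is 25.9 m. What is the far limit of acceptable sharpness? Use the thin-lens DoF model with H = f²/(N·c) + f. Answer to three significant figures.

27.3 m

Hyperfocal distance H = f²/(N·c) + f = 282²/(2.5 × 0.065) + 282 = 79524/0.1625 + 282 ≈ 489660.5 mm ≈ 489.7 m.
Far limit Df = s·(H − f)/(H − s) = 25900 × (489660.5 − 282) / (489660.5 − 25900) = 25900 × 489378.5 / 463760.5 ≈ 27331 mm ≈ 27.3 m.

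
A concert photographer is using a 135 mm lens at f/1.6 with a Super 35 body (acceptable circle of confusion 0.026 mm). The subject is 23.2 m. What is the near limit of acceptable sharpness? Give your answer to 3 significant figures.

Hyperfocal distance H = f²/(N·c) + f = 135²/(1.6 × 0.026) + 135 = 18225/0.0416 + 135 ≈ 438236.0 mm ≈ 438.2 m.
Near limit Dn = s·(H − f)/(H + s − 2f) = 23200 × (438236.0 − 135) / (438236.0 + 23200 − 2 × 135) = 23200 × 438101.0 / 461166.0 ≈ 22040 mm ≈ 22.0 m.

22.0 m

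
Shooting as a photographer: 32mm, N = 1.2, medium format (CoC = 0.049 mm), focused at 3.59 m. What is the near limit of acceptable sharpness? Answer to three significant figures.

Hyperfocal distance H = f²/(N·c) + f = 32²/(1.2 × 0.049) + 32 = 1024/0.0588 + 32 ≈ 17447.0 mm ≈ 17.45 m.
Near limit Dn = s·(H − f)/(H + s − 2f) = 3590 × (17447.0 − 32) / (17447.0 + 3590 − 2 × 32) = 3590 × 17415.0 / 20973.0 ≈ 2981.0 mm ≈ 2.98 m.

2.98 m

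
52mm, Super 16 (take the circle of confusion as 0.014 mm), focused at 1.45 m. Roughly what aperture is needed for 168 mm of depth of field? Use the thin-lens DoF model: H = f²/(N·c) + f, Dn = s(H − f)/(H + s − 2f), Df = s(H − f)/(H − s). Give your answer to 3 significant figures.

Write h = H − f = f²/(N·c). The thin-lens limits are Dn = s·h/(h + (s−f)) and Df = s·h/(h − (s−f)), so DoF = Df − Dn = 2·s·(s−f)·h / (h² − (s−f)²).
That is a quadratic in h: DoF·h² − 2·s·(s−f)·h − DoF·(s−f)² = 0 ⇒ h = (s−f)·(s + √(s² + DoF²)) / DoF = 1398 × (1450 + √(1450² + 168²)) / 168 = 1398 × (1450 + 1459.70) / 168 ≈ 24213 mm.
Then N = f²/(c·h) = 52² / (0.014 × 24213) = 2704 / 338.98 ≈ 7.98.

f/7.98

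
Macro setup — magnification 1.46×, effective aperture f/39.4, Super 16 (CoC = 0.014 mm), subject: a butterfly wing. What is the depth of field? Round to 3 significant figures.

0.518 mm

At magnification m, DoF ≈ 2·N_eff·c/m² = 2 × 39.4 × 0.014 / 1.46² = 1.103 / 2.132 ≈ 0.518 mm.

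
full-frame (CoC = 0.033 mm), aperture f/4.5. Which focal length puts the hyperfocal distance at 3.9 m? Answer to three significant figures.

24.0 mm

From H = f²/(N·c) + f, with f ≪ H: f ≈ √(H·N·c) = √(3900 × 4.5 × 0.033) = √579.15 ≈ 24.07 mm.
Exact: f² + N·c·f − N·c·H = 0 ⇒ f = (−N·c + √((N·c)² + 4·N·c·H))/2 = (−0.1485 + √2316.6)/2 ≈ 23.991 mm ≈ 24.0 mm.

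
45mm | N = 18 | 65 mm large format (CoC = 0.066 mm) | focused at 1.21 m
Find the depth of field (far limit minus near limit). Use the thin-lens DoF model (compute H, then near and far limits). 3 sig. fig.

Hyperfocal distance H = f²/(N·c) + f = 45²/(18 × 0.066) + 45 = 2025/1.188 + 45 ≈ 1749.5 mm ≈ 1.750 m.
Near limit Dn = s·(H − f)/(H + s − 2f) = 1210 × (1749.5 − 45) / (1749.5 + 1210 − 2 × 45) = 1210 × 1704.5 / 2869.5 ≈ 718.8 mm.
Far limit Df = s·(H − f)/(H − s) = 1210 × (1749.5 − 45) / (1749.5 − 1210) = 1210 × 1704.5 / 539.5 ≈ 3822.7 mm.
Depth of field = Df − Dn = 3822.7 − 718.8 ≈ 3103.9 mm ≈ 3.10 m.

3.10 m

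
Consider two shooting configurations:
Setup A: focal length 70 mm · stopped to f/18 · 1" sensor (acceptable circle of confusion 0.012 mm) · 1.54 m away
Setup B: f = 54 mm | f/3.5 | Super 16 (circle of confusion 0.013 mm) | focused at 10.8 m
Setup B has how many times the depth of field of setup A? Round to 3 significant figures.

18.6

Setup A: H = 70²/(18×0.012) + 70 ≈ 22755.2 mm; DoF = Df − Dn = 1646.71 − 1446.28 ≈ 200.43 mm.
Setup B: H = 54²/(3.5×0.013) + 54 ≈ 64141.9 mm; DoF = Df − Dn = 12975.7 − 9249.1 ≈ 3726.6 mm.
Ratio = 3726.6 / 200.43 ≈ 18.6.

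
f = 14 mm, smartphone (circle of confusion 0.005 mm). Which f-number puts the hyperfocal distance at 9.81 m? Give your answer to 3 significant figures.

Rearrange H = f²/(N·c) + f for N: N = f² / ((H − f)·c).
N = 14² / ((9810 − 14) × 0.005) = 196 / 48.98 ≈ 4.

f/4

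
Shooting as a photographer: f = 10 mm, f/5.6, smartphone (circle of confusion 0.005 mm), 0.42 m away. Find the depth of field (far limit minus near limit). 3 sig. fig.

Hyperfocal distance H = f²/(N·c) + f = 10²/(5.6 × 0.005) + 10 = 100/0.028 + 10 ≈ 3581.4 mm ≈ 3.581 m.
Near limit Dn = s·(H − f)/(H + s − 2f) = 420 × (3581.4 − 10) / (3581.4 + 420 − 2 × 10) = 420 × 3571.4 / 3981.4 ≈ 376.749 mm.
Far limit Df = s·(H − f)/(H − s) = 420 × (3581.4 − 10) / (3581.4 − 420) = 420 × 3571.4 / 3161.4 ≈ 474.469 mm.
Depth of field = Df − Dn = 474.469 − 376.749 ≈ 97.720 mm.

97.7 mm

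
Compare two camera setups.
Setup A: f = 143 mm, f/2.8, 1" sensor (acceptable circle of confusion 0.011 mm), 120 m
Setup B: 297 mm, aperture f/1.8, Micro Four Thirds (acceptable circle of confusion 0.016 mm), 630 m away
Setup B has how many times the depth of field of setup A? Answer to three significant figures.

Setup A: H = 143²/(2.8×0.011) + 143 ≈ 664071.6 mm; DoF = Df − Dn = 146436 − 101650 ≈ 44786 mm.
Setup B: H = 297²/(1.8×0.016) + 297 ≈ 3063109.5 mm; DoF = Df − Dn = 793048 − 522563 ≈ 270485 mm.
Ratio = 270485 / 44786 ≈ 6.04.

6.04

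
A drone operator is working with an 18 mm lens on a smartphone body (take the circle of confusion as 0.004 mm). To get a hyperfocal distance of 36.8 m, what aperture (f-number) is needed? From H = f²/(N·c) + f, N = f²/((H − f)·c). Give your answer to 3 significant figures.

Rearrange H = f²/(N·c) + f for N: N = f² / ((H − f)·c).
N = 18² / ((36800 − 18) × 0.004) = 324 / 147.1 ≈ 2.20.

f/2.20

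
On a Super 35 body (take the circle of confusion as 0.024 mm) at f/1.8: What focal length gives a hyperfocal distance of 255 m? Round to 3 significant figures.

From H = f²/(N·c) + f, with f ≪ H: f ≈ √(H·N·c) = √(255000 × 1.8 × 0.024) = √11016 ≈ 105.0 mm.
The +f correction barely moves this — solving exactly, f² + N·c·f − N·c·H = 0 ⇒ f = (−N·c + √((N·c)² + 4·N·c·H))/2 = (−0.0432 + √44064)/2 ≈ 104.94 mm, so f ≈ 105 mm.

105 mm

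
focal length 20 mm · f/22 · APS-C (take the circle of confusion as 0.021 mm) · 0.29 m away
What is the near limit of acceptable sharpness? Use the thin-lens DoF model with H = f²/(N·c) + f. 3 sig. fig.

Hyperfocal distance H = f²/(N·c) + f = 20²/(22 × 0.021) + 20 = 400/0.462 + 20 ≈ 885.8 mm ≈ 0.886 m.
Near limit Dn = s·(H − f)/(H + s − 2f) = 290 × (885.8 − 20) / (885.8 + 290 − 2 × 20) = 290 × 865.8 / 1135.8 ≈ 221.06 mm.

221 mm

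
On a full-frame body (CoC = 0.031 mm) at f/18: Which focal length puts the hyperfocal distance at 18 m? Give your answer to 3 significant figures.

99.9 mm

From H = f²/(N·c) + f, with f ≪ H: f ≈ √(H·N·c) = √(18000 × 18 × 0.031) = √10044 ≈ 100.2 mm.
Exact: f² + N·c·f − N·c·H = 0 ⇒ f = (−N·c + √((N·c)² + 4·N·c·H))/2 = (−0.558 + √40176)/2 ≈ 99.941 mm ≈ 99.9 mm.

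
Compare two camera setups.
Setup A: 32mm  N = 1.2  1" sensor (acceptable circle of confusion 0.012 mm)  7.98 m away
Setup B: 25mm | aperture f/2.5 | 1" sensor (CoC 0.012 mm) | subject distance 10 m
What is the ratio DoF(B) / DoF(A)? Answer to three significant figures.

6.88

Setup A: H = 32²/(1.2×0.012) + 32 ≈ 71143.1 mm; DoF = Df − Dn = 8984.1 − 7177.8 ≈ 1806.3 mm.
Setup B: H = 25²/(2.5×0.012) + 25 ≈ 20858.3 mm; DoF = Df − Dn = 19186 − 6762 ≈ 12424 mm.
Ratio = 12424 / 1806.3 ≈ 6.88.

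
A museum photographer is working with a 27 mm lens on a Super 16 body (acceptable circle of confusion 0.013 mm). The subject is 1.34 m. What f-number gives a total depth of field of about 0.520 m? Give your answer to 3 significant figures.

f/8

Write h = H − f = f²/(N·c). The thin-lens limits are Dn = s·h/(h + (s−f)) and Df = s·h/(h − (s−f)), so DoF = Df − Dn = 2·s·(s−f)·h / (h² − (s−f)²).
That is a quadratic in h: DoF·h² − 2·s·(s−f)·h − DoF·(s−f)² = 0 ⇒ h = (s−f)·(s + √(s² + DoF²)) / DoF = 1313 × (1340 + √(1340² + 520²)) / 520 = 1313 × (1340 + 1437.36) / 520 ≈ 7012.8 mm.
Then N = f²/(c·h) = 27² / (0.013 × 7012.8) = 729 / 91.167 ≈ 8.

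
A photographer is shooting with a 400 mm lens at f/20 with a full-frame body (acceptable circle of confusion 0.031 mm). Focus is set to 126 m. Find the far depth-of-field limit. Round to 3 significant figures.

Hyperfocal distance H = f²/(N·c) + f = 400²/(20 × 0.031) + 400 = 160000/0.62 + 400 ≈ 258464.5 mm ≈ 258.5 m.
Far limit Df = s·(H − f)/(H − s) = 126000 × (258464.5 − 400) / (258464.5 − 126000) = 126000 × 258064.5 / 132464.5 ≈ 245470 mm ≈ 245 m.

245 m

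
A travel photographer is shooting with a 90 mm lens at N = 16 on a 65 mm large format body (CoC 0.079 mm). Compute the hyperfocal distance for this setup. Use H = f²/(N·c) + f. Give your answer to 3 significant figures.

6.50 m

Hyperfocal distance H = f²/(N·c) + f = 90²/(16 × 0.079) + 90 = 8100/1.264 + 90 ≈ 6498.2 mm ≈ 6.50 m.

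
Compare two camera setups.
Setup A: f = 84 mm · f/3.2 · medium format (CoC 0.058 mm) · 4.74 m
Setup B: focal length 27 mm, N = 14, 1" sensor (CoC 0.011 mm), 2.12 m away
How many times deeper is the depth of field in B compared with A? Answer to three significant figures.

Setup A: H = 84²/(3.2×0.058) + 84 ≈ 38101.2 mm; DoF = Df − Dn = 5401.5 − 4222.8 ≈ 1178.7 mm.
Setup B: H = 27²/(14×0.011) + 27 ≈ 4760.8 mm; DoF = Df − Dn = 3800.3 − 1470.0 ≈ 2330.3 mm.
Ratio = 2330.3 / 1178.7 ≈ 1.98.

1.98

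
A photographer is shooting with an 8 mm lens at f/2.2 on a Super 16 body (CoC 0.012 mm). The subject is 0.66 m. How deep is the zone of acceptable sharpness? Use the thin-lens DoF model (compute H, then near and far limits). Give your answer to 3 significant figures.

383 mm

Hyperfocal distance H = f²/(N·c) + f = 8²/(2.2 × 0.012) + 8 = 64/0.0264 + 8 ≈ 2432.2 mm ≈ 2.432 m.
Near limit Dn = s·(H − f)/(H + s − 2f) = 660 × (2432.2 − 8) / (2432.2 + 660 − 2 × 8) = 660 × 2424.2 / 3076.2 ≈ 520.12 mm.
Far limit Df = s·(H − f)/(H − s) = 660 × (2432.2 − 8) / (2432.2 − 660) = 660 × 2424.2 / 1772.2 ≈ 902.81 mm.
Depth of field = Df − Dn = 902.81 − 520.12 ≈ 382.69 mm.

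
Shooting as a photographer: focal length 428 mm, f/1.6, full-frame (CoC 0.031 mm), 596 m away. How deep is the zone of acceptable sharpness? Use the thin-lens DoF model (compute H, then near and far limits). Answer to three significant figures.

Hyperfocal distance H = f²/(N·c) + f = 428²/(1.6 × 0.031) + 428 = 183184/0.0496 + 428 ≈ 3693653.8 mm ≈ 3694 m.
Near limit Dn = s·(H − f)/(H + s − 2f) = 596000 × (3693653.8 − 428) / (3693653.8 + 596000 − 2 × 428) = 596000 × 3693225.8 / 4288797.8 ≈ 513235 mm.
Far limit Df = s·(H − f)/(H − s) = 596000 × (3693653.8 − 428) / (3693653.8 − 596000) = 596000 × 3693225.8 / 3097653.8 ≈ 710590 mm.
Depth of field = Df − Dn = 710590 − 513235 ≈ 197355 mm ≈ 197 m.

197 m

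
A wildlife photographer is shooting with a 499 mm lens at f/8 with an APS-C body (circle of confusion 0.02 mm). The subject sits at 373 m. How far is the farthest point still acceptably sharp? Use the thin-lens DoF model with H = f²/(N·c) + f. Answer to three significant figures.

Hyperfocal distance H = f²/(N·c) + f = 499²/(8 × 0.02) + 499 = 249001/0.16 + 499 ≈ 1556755.2 mm ≈ 1557 m.
Far limit Df = s·(H − f)/(H − s) = 373000 × (1556755.2 − 499) / (1556755.2 − 373000) = 373000 × 1556256.2 / 1183755.2 ≈ 490375 mm ≈ 490 m.

490 m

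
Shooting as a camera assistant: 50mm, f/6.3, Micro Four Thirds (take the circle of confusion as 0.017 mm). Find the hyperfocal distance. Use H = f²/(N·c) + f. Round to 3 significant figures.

23.4 m

Hyperfocal distance H = f²/(N·c) + f = 50²/(6.3 × 0.017) + 50 = 2500/0.1071 + 50 ≈ 23392.7 mm ≈ 23.4 m.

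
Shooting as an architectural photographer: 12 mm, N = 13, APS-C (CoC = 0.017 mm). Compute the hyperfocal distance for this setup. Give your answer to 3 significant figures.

Hyperfocal distance H = f²/(N·c) + f = 12²/(13 × 0.017) + 12 = 144/0.221 + 12 ≈ 663.6 mm ≈ 0.664 m.

0.664 m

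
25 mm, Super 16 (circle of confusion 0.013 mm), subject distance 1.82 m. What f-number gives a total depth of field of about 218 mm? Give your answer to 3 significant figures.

Write h = H − f = f²/(N·c). The thin-lens limits are Dn = s·h/(h + (s−f)) and Df = s·h/(h − (s−f)), so DoF = Df − Dn = 2·s·(s−f)·h / (h² − (s−f)²).
That is a quadratic in h: DoF·h² − 2·s·(s−f)·h − DoF·(s−f)² = 0 ⇒ h = (s−f)·(s + √(s² + DoF²)) / DoF = 1795 × (1820 + √(1820² + 218²)) / 218 = 1795 × (1820 + 1833.01) / 218 ≈ 30079 mm.
Then N = f²/(c·h) = 25² / (0.013 × 30079) = 625 / 391.02 ≈ 1.60.

f/1.60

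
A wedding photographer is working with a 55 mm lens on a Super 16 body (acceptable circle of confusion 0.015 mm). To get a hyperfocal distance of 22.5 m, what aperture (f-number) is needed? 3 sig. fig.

Rearrange H = f²/(N·c) + f for N: N = f² / ((H − f)·c).
N = 55² / ((22500 − 55) × 0.015) = 3025 / 336.7 ≈ 8.98.

f/8.98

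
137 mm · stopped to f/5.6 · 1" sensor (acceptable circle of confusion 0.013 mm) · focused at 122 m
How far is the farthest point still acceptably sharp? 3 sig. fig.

Hyperfocal distance H = f²/(N·c) + f = 137²/(5.6 × 0.013) + 137 = 18769/0.0728 + 137 ≈ 257952.9 mm ≈ 258.0 m.
Far limit Df = s·(H − f)/(H − s) = 122000 × (257952.9 − 137) / (257952.9 − 122000) = 122000 × 257815.9 / 135952.9 ≈ 231356 mm ≈ 231 m.

231 m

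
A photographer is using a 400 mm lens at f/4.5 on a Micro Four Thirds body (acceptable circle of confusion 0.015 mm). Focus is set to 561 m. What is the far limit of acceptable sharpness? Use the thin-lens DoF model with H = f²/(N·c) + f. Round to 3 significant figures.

Hyperfocal distance H = f²/(N·c) + f = 400²/(4.5 × 0.015) + 400 = 160000/0.0675 + 400 ≈ 2370770.4 mm ≈ 2371 m.
Far limit Df = s·(H − f)/(H − s) = 561000 × (2370770.4 − 400) / (2370770.4 − 561000) = 561000 × 2370370.4 / 1809770.4 ≈ 734777 mm ≈ 735 m.

735 m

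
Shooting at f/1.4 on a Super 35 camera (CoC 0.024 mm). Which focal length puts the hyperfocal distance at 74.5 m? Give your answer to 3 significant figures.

50.0 mm

From H = f²/(N·c) + f, with f ≪ H: f ≈ √(H·N·c) = √(74500 × 1.4 × 0.024) = √2503.2 ≈ 50.03 mm.
The +f correction barely moves this — solving exactly, f² + N·c·f − N·c·H = 0 ⇒ f = (−N·c + √((N·c)² + 4·N·c·H))/2 = (−0.0336 + √10013)/2 ≈ 50.015 mm, so f ≈ 50.0 mm.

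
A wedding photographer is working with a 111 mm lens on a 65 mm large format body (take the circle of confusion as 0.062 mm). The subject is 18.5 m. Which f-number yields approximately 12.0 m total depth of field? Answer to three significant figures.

Write h = H − f = f²/(N·c). The thin-lens limits are Dn = s·h/(h + (s−f)) and Df = s·h/(h − (s−f)), so DoF = Df − Dn = 2·s·(s−f)·h / (h² − (s−f)²).
That is a quadratic in h: DoF·h² − 2·s·(s−f)·h − DoF·(s−f)² = 0 ⇒ h = (s−f)·(s + √(s² + DoF²)) / DoF = 18389 × (18500 + √(18500² + 12000²)) / 12000 = 18389 × (18500 + 22051.1) / 12000 ≈ 62141 mm.
Then N = f²/(c·h) = 111² / (0.062 × 62141) = 12321 / 3852.8 ≈ 3.20.

f/3.20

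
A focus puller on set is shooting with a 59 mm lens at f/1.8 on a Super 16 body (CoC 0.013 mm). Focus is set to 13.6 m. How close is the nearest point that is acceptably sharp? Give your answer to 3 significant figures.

Hyperfocal distance H = f²/(N·c) + f = 59²/(1.8 × 0.013) + 59 = 3481/0.0234 + 59 ≈ 148819.7 mm ≈ 148.8 m.
Near limit Dn = s·(H − f)/(H + s − 2f) = 13600 × (148819.7 − 59) / (148819.7 + 13600 − 2 × 59) = 13600 × 148760.7 / 162301.7 ≈ 12465 mm ≈ 12.5 m.

12.5 m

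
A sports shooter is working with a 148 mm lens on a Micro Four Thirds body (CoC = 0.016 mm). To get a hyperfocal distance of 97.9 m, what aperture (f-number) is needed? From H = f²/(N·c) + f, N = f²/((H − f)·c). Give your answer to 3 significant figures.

f/14

Rearrange H = f²/(N·c) + f for N: N = f² / ((H − f)·c).
N = 148² / ((97900 − 148) × 0.016) = 21904 / 1564 ≈ 14.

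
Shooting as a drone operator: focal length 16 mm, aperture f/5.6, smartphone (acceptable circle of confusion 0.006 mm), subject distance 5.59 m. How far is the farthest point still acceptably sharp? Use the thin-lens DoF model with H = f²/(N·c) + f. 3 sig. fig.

20.8 m

Hyperfocal distance H = f²/(N·c) + f = 16²/(5.6 × 0.006) + 16 = 256/0.0336 + 16 ≈ 7635.0 mm ≈ 7.635 m.
Far limit Df = s·(H − f)/(H − s) = 5590 × (7635.0 − 16) / (7635.0 − 5590) = 5590 × 7619.0 / 2045.0 ≈ 20826 mm ≈ 20.8 m.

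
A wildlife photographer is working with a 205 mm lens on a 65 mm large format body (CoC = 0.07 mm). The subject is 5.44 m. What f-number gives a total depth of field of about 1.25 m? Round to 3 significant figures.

Write h = H − f = f²/(N·c). The thin-lens limits are Dn = s·h/(h + (s−f)) and Df = s·h/(h − (s−f)), so DoF = Df − Dn = 2·s·(s−f)·h / (h² − (s−f)²).
That is a quadratic in h: DoF·h² − 2·s·(s−f)·h − DoF·(s−f)² = 0 ⇒ h = (s−f)·(s + √(s² + DoF²)) / DoF = 5235 × (5440 + √(5440² + 1250²)) / 1250 = 5235 × (5440 + 5581.76) / 1250 ≈ 46159 mm.
Then N = f²/(c·h) = 205² / (0.07 × 46159) = 42025 / 3231.1 ≈ 13.

f/13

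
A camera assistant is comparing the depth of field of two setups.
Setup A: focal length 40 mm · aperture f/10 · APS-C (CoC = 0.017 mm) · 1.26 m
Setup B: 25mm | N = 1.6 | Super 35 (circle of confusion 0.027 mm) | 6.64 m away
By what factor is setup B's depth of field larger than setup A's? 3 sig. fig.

23.1

Setup A: H = 40²/(10×0.017) + 40 ≈ 9451.8 mm; DoF = Df − Dn = 1447.65 − 1115.41 ≈ 332.24 mm.
Setup B: H = 25²/(1.6×0.027) + 25 ≈ 14492.6 mm; DoF = Df − Dn = 12233.5 − 4556.6 ≈ 7676.9 mm.
Ratio = 7676.9 / 332.24 ≈ 23.1.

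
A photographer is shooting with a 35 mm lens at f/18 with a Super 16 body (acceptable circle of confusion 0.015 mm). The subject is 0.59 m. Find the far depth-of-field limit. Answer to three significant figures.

Hyperfocal distance H = f²/(N·c) + f = 35²/(18 × 0.015) + 35 = 1225/0.27 + 35 ≈ 4572.0 mm ≈ 4.572 m.
Far limit Df = s·(H − f)/(H − s) = 590 × (4572.0 − 35) / (4572.0 − 590) = 590 × 4537.0 / 3982.0 ≈ 672.23 mm ≈ 0.672 m.

0.672 m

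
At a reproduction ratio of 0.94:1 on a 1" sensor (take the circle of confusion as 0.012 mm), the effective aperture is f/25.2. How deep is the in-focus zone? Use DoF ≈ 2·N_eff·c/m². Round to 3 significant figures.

At magnification m, DoF ≈ 2·N_eff·c/m² = 2 × 25.2 × 0.012 / 0.94² = 0.6048 / 0.8836 ≈ 0.684 mm.

0.684 mm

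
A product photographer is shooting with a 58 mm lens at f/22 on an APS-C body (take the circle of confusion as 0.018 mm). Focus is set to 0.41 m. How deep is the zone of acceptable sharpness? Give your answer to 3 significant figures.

Hyperfocal distance H = f²/(N·c) + f = 58²/(22 × 0.018) + 58 = 3364/0.396 + 58 ≈ 8552.9 mm ≈ 8.553 m.
Near limit Dn = s·(H − f)/(H + s − 2f) = 410 × (8552.9 − 58) / (8552.9 + 410 − 2 × 58) = 410 × 8494.9 / 8846.9 ≈ 393.687 mm.
Far limit Df = s·(H − f)/(H − s) = 410 × (8552.9 − 58) / (8552.9 − 410) = 410 × 8494.9 / 8142.9 ≈ 427.723 mm.
Depth of field = Df − Dn = 427.723 − 393.687 ≈ 34.036 mm.

34.0 mm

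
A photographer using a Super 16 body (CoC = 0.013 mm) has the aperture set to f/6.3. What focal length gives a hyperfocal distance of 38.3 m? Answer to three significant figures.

56.0 mm

From H = f²/(N·c) + f, with f ≪ H: f ≈ √(H·N·c) = √(38300 × 6.3 × 0.013) = √3136.8 ≈ 56.01 mm.
The +f correction barely moves this — solving exactly, f² + N·c·f − N·c·H = 0 ⇒ f = (−N·c + √((N·c)² + 4·N·c·H))/2 = (−0.0819 + √12547)/2 ≈ 55.966 mm, so f ≈ 56.0 mm.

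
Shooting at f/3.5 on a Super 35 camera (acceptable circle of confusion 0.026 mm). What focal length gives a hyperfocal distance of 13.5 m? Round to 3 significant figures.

From H = f²/(N·c) + f, with f ≪ H: f ≈ √(H·N·c) = √(13500 × 3.5 × 0.026) = √1228.5 ≈ 35.05 mm.
Exact: f² + N·c·f − N·c·H = 0 ⇒ f = (−N·c + √((N·c)² + 4·N·c·H))/2 = (−0.091 + √4914.0)/2 ≈ 35.004 mm ≈ 35.0 mm.

35.0 mm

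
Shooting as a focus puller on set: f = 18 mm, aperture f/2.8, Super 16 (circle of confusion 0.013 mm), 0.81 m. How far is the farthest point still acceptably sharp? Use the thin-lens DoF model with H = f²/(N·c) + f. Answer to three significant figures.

Hyperfocal distance H = f²/(N·c) + f = 18²/(2.8 × 0.013) + 18 = 324/0.0364 + 18 ≈ 8919.1 mm ≈ 8.919 m.
Far limit Df = s·(H − f)/(H − s) = 810 × (8919.1 − 18) / (8919.1 − 810) = 810 × 8901.1 / 8109.1 ≈ 889.11 mm ≈ 0.889 m.

0.889 m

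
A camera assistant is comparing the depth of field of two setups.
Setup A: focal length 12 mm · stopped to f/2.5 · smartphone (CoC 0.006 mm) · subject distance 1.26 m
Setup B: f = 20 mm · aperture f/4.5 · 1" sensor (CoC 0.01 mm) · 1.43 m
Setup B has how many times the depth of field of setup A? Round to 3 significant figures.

Setup A: H = 12²/(2.5×0.006) + 12 ≈ 9612.0 mm; DoF = Df − Dn = 1448.28 − 1115.04 ≈ 333.24 mm.
Setup B: H = 20²/(4.5×0.01) + 20 ≈ 8908.9 mm; DoF = Df − Dn = 1699.60 − 1234.22 ≈ 465.38 mm.
Ratio = 465.38 / 333.24 ≈ 1.40.

1.40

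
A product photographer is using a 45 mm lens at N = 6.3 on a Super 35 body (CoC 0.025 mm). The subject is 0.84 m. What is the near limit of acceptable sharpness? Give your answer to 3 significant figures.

0.791 m

Hyperfocal distance H = f²/(N·c) + f = 45²/(6.3 × 0.025) + 45 = 2025/0.1575 + 45 ≈ 12902.1 mm ≈ 12.90 m.
Near limit Dn = s·(H − f)/(H + s − 2f) = 840 × (12902.1 − 45) / (12902.1 + 840 − 2 × 45) = 840 × 12857.1 / 13652.1 ≈ 791.08 mm ≈ 0.791 m.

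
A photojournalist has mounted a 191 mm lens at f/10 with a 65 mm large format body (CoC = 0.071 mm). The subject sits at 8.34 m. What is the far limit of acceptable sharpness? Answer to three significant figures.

Hyperfocal distance H = f²/(N·c) + f = 191²/(10 × 0.071) + 191 = 36481/0.71 + 191 ≈ 51572.7 mm ≈ 51.57 m.
Far limit Df = s·(H − f)/(H − s) = 8340 × (51572.7 − 191) / (51572.7 − 8340) = 8340 × 51381.7 / 43232.7 ≈ 9912.0 mm ≈ 9.91 m.

9.91 m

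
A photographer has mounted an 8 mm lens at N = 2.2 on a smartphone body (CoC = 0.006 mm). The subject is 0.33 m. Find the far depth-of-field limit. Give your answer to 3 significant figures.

Hyperfocal distance H = f²/(N·c) + f = 8²/(2.2 × 0.006) + 8 = 64/0.0132 + 8 ≈ 4856.5 mm ≈ 4.856 m.
Far limit Df = s·(H − f)/(H − s) = 330 × (4856.5 − 8) / (4856.5 − 330) = 330 × 4848.5 / 4526.5 ≈ 353.48 mm.

353 mm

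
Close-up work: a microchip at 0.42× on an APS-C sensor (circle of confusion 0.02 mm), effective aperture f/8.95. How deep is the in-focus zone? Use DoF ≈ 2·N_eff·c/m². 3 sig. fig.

2.03 mm

At magnification m, DoF ≈ 2·N_eff·c/m² = 2 × 8.95 × 0.02 / 0.42² = 0.358 / 0.1764 ≈ 2.03 mm.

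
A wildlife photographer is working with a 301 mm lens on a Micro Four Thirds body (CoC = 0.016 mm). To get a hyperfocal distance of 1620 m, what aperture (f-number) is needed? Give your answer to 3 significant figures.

Rearrange H = f²/(N·c) + f for N: N = f² / ((H − f)·c).
N = 301² / ((1620000 − 301) × 0.016) = 90601 / 25915 ≈ 3.50.

f/3.50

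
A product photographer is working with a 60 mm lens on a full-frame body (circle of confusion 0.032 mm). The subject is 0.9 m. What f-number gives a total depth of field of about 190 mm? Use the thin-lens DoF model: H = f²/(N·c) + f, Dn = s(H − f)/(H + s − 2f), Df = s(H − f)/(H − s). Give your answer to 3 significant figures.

Write h = H − f = f²/(N·c). The thin-lens limits are Dn = s·h/(h + (s−f)) and Df = s·h/(h − (s−f)), so DoF = Df − Dn = 2·s·(s−f)·h / (h² − (s−f)²).
That is a quadratic in h: DoF·h² − 2·s·(s−f)·h − DoF·(s−f)² = 0 ⇒ h = (s−f)·(s + √(s² + DoF²)) / DoF = 840 × (900 + √(900² + 190²)) / 190 = 840 × (900 + 919.837) / 190 ≈ 8045.6 mm.
Then N = f²/(c·h) = 60² / (0.032 × 8045.6) = 3600 / 257.46 ≈ 14.

f/14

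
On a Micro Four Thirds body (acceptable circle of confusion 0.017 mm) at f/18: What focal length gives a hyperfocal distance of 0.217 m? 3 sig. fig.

8.00 mm

From H = f²/(N·c) + f, with f ≪ H: f ≈ √(H·N·c) = √(217 × 18 × 0.017) = √66.402 ≈ 8.149 mm.
Exact: f² + N·c·f − N·c·H = 0 ⇒ f = (−N·c + √((N·c)² + 4·N·c·H))/2 = (−0.306 + √265.70)/2 ≈ 7.9972 mm ≈ 8.00 mm.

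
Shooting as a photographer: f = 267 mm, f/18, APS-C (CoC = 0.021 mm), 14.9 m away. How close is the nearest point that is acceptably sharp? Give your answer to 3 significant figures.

Hyperfocal distance H = f²/(N·c) + f = 267²/(18 × 0.021) + 267 = 71289/0.378 + 267 ≈ 188862.2 mm ≈ 188.9 m.
Near limit Dn = s·(H − f)/(H + s − 2f) = 14900 × (188862.2 − 267) / (188862.2 + 14900 − 2 × 267) = 14900 × 188595.2 / 203228.2 ≈ 13827 mm ≈ 13.8 m.

13.8 m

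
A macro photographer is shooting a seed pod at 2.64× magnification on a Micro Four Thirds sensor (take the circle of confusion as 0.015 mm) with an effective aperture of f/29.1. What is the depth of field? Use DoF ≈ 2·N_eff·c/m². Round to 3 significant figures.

At magnification m, DoF ≈ 2·N_eff·c/m² = 2 × 29.1 × 0.015 / 2.64² = 0.873 / 6.97 ≈ 0.125 mm.

0.125 mm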